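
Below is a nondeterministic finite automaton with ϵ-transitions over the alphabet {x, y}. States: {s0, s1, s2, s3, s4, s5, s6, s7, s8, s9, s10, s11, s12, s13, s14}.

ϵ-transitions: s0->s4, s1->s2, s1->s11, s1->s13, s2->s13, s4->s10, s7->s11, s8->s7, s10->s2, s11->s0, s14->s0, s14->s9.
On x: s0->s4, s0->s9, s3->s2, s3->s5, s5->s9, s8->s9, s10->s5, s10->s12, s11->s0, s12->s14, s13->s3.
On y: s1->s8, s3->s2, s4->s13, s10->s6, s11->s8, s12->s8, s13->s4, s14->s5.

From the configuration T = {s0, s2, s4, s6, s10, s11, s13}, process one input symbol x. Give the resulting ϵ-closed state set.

{s0, s2, s3, s4, s5, s9, s10, s12, s13}

s0 on x → {s4, s9}.
s10 on x → {s5, s12}.
s11 on x → {s0}.
s13 on x → {s3}.
No x-transition from s2, s4, s6.
Union after reading x: {s0, s3, s4, s5, s9, s12}.
Now take the ϵ-closure:
From s4 via ϵ: add s10.
From s10 via ϵ: add s2.
From s2 via ϵ: add s13.
No new states can be added; the closed set is {s0, s2, s3, s4, s5, s9, s10, s12, s13}.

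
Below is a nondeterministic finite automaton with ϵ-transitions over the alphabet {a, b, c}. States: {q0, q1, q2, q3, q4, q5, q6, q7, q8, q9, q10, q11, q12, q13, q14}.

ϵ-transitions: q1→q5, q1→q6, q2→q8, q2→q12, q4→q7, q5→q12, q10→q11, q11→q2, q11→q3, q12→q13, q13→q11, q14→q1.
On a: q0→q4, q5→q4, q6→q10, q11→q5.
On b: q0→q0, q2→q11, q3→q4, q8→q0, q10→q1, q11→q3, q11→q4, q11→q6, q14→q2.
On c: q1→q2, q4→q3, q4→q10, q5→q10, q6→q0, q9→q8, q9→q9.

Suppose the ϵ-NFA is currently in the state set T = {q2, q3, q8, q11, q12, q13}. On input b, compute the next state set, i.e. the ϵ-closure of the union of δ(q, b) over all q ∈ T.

q2 on b → {q11}.
q3 on b → {q4}.
q8 on b → {q0}.
q11 on b → {q3, q4, q6}.
No b-transition from q12, q13.
Union after reading b: {q0, q3, q4, q6, q11}.
Now take the ϵ-closure:
From q4 via ϵ: add q7.
From q11 via ϵ: add q2.
From q2 via ϵ: add q8, q12.
From q12 via ϵ: add q13.
No new states can be added; the closed set is {q0, q2, q3, q4, q6, q7, q8, q11, q12, q13}.

{q0, q2, q3, q4, q6, q7, q8, q11, q12, q13}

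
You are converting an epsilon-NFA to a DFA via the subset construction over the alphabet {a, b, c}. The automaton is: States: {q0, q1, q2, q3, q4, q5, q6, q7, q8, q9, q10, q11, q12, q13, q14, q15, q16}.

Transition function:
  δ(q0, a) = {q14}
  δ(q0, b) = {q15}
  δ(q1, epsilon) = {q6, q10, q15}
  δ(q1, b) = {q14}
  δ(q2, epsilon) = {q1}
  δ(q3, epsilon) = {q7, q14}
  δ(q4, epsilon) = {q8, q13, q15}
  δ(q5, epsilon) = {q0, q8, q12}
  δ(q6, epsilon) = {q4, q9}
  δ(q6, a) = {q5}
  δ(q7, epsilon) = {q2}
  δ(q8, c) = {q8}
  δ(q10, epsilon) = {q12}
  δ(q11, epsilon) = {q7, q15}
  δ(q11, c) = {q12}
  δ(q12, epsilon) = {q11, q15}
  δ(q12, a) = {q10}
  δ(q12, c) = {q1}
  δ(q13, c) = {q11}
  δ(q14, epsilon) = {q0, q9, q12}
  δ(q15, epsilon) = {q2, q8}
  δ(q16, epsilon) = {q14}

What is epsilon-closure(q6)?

Start with {q6}.
From q6 via epsilon: add q4, q9.
From q4 via epsilon: add q8, q13, q15.
From q15 via epsilon: add q2.
From q2 via epsilon: add q1.
From q1 via epsilon: add q10.
From q10 via epsilon: add q12.
From q12 via epsilon: add q11.
From q11 via epsilon: add q7.
No new states can be added; the closed set is {q1, q2, q4, q6, q7, q8, q9, q10, q11, q12, q13, q15}.

{q1, q2, q4, q6, q7, q8, q9, q10, q11, q12, q13, q15}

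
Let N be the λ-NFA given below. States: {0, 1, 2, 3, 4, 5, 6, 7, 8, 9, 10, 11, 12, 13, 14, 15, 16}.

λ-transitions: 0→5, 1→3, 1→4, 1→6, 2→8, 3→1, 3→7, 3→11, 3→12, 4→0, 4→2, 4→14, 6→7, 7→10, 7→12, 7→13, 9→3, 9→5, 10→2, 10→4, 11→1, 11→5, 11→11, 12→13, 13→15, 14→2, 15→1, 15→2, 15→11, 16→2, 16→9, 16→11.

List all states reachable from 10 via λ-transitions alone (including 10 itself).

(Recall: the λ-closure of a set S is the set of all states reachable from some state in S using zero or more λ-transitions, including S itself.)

{0, 2, 4, 5, 8, 10, 14}

Start with {10}.
From 10 via λ: add 2, 4.
From 2 via λ: add 8.
From 4 via λ: add 0, 14.
From 0 via λ: add 5.
No new states can be added; the closed set is {0, 2, 4, 5, 8, 10, 14}.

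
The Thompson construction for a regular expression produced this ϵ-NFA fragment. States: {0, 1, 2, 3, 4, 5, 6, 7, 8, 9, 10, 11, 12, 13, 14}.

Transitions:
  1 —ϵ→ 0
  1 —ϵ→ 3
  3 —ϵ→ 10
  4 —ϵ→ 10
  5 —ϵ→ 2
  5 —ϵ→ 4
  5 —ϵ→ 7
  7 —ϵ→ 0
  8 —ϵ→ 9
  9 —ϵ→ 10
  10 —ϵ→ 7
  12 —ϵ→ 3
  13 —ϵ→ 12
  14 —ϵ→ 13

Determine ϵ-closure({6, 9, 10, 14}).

Start with {6, 9, 10, 14}.
From 10 via ϵ: add 7.
From 14 via ϵ: add 13.
From 7 via ϵ: add 0.
From 13 via ϵ: add 12.
From 12 via ϵ: add 3.
No new states can be added; the closed set is {0, 3, 6, 7, 9, 10, 12, 13, 14}.

{0, 3, 6, 7, 9, 10, 12, 13, 14}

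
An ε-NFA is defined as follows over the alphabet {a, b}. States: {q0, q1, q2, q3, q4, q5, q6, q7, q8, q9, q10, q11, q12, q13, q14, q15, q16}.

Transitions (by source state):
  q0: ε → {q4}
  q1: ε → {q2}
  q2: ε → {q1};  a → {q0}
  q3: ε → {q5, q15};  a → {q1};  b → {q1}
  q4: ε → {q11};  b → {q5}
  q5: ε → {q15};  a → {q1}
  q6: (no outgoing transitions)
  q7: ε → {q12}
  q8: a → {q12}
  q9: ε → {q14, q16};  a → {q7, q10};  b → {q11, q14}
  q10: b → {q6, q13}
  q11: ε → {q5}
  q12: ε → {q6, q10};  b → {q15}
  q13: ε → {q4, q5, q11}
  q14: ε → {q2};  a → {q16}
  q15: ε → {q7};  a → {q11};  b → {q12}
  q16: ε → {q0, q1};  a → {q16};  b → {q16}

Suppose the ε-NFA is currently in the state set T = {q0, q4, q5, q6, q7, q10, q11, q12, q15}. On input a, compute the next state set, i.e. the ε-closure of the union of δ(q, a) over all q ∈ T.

{q1, q2, q5, q6, q7, q10, q11, q12, q15}

q5 on a → {q1}.
q15 on a → {q11}.
No a-transition from q0, q4, q6, q7, q10, q11, q12.
Union after reading a: {q1, q11}.
Now take the ε-closure:
From q1 via ε: add q2.
From q11 via ε: add q5.
From q5 via ε: add q15.
From q15 via ε: add q7.
From q7 via ε: add q12.
From q12 via ε: add q6, q10.
No new states can be added; the closed set is {q1, q2, q5, q6, q7, q10, q11, q12, q15}.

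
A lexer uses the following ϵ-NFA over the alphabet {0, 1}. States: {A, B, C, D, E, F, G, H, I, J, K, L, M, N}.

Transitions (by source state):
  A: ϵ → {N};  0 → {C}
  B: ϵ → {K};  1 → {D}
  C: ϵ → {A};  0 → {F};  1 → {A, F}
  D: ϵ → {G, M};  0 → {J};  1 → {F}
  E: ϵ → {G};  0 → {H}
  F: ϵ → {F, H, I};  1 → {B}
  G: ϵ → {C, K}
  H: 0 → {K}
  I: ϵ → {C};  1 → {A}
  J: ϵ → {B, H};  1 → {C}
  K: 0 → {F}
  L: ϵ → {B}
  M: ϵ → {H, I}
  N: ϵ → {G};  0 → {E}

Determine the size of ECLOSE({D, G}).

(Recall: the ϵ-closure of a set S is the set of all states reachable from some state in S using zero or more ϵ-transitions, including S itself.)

9

Start with {D, G}.
From D via ϵ: add M.
From G via ϵ: add C, K.
From C via ϵ: add A.
From M via ϵ: add H, I.
From A via ϵ: add N.
ϵ-closure = {A, C, D, G, H, I, K, M, N}, which has 9 states.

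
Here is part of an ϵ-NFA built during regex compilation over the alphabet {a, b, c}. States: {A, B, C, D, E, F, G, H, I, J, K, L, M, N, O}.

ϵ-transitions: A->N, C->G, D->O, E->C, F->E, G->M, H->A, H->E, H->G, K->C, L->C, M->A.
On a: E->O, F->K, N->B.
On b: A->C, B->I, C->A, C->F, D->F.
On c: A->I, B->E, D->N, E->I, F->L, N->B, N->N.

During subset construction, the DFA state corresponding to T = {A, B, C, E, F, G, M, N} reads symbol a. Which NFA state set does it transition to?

E on a → {O}.
F on a → {K}.
N on a → {B}.
No a-transition from A, B, C, G, M.
Union after reading a: {B, K, O}.
Now take the ϵ-closure:
From K via ϵ: add C.
From C via ϵ: add G.
From G via ϵ: add M.
From M via ϵ: add A.
From A via ϵ: add N.
No new states can be added; the closed set is {A, B, C, G, K, M, N, O}.

{A, B, C, G, K, M, N, O}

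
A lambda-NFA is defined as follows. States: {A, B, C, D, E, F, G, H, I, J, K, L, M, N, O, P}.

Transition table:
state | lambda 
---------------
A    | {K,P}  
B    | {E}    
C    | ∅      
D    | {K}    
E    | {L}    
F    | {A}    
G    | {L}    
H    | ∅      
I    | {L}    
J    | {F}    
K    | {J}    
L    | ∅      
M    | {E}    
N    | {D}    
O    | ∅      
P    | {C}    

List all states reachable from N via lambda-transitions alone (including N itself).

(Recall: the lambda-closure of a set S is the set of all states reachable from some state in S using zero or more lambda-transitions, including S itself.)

Start with {N}.
From N via lambda: add D.
From D via lambda: add K.
From K via lambda: add J.
From J via lambda: add F.
From F via lambda: add A.
From A via lambda: add P.
From P via lambda: add C.
No new states can be added; the closed set is {A, C, D, F, J, K, N, P}.

{A, C, D, F, J, K, N, P}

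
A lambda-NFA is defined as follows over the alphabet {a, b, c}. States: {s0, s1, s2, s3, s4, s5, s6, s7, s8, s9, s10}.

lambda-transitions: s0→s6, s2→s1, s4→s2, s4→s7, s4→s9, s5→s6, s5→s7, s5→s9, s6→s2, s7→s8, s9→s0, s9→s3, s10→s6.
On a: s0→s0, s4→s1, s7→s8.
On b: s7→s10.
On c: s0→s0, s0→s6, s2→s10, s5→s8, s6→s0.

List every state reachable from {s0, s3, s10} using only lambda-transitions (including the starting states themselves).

{s0, s1, s2, s3, s6, s10}

Start with {s0, s3, s10}.
From s0 via lambda: add s6.
From s6 via lambda: add s2.
From s2 via lambda: add s1.
No new states can be added; the closed set is {s0, s1, s2, s3, s6, s10}.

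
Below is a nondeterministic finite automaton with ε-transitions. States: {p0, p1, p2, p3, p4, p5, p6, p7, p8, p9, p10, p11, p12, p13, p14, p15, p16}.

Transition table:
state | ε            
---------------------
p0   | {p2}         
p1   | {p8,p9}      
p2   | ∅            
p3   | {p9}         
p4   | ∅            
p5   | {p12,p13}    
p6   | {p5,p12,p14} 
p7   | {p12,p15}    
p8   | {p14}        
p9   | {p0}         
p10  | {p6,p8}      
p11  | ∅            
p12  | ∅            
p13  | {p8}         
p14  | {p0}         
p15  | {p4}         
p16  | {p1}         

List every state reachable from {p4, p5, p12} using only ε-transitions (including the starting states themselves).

Start with {p4, p5, p12}.
From p5 via ε: add p13.
From p13 via ε: add p8.
From p8 via ε: add p14.
From p14 via ε: add p0.
From p0 via ε: add p2.
No new states can be added; the closed set is {p0, p2, p4, p5, p8, p12, p13, p14}.

{p0, p2, p4, p5, p8, p12, p13, p14}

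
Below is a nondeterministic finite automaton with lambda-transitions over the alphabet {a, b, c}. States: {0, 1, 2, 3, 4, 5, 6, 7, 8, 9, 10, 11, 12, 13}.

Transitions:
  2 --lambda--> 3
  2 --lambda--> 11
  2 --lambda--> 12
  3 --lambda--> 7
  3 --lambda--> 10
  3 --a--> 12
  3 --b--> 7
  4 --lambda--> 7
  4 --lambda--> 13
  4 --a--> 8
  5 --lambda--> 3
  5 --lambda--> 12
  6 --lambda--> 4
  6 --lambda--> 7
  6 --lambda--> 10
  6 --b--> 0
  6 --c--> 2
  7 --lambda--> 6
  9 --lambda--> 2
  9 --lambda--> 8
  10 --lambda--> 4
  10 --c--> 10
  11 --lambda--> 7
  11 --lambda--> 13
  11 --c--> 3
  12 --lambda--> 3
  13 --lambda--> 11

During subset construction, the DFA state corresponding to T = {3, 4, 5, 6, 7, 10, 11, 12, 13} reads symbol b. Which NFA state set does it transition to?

3 on b → {7}.
6 on b → {0}.
No b-transition from 4, 5, 7, 10, 11, 12, 13.
Union after reading b: {0, 7}.
Now take the lambda-closure:
From 7 via lambda: add 6.
From 6 via lambda: add 4, 10.
From 4 via lambda: add 13.
From 13 via lambda: add 11.
No new states can be added; the closed set is {0, 4, 6, 7, 10, 11, 13}.

{0, 4, 6, 7, 10, 11, 13}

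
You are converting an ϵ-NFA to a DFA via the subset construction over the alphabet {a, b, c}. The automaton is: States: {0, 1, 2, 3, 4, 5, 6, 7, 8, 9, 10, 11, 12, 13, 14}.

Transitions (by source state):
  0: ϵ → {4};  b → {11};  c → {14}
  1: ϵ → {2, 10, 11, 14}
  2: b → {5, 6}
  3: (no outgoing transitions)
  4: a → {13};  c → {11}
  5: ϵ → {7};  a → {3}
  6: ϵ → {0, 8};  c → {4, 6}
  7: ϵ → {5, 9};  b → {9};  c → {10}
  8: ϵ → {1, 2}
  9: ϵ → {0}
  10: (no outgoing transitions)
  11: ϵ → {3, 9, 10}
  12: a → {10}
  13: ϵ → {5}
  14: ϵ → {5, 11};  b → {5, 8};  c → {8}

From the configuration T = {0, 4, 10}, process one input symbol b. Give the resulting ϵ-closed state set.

0 on b → {11}.
No b-transition from 4, 10.
Union after reading b: {11}.
Now take the ϵ-closure:
From 11 via ϵ: add 3, 9, 10.
From 9 via ϵ: add 0.
From 0 via ϵ: add 4.
No new states can be added; the closed set is {0, 3, 4, 9, 10, 11}.

{0, 3, 4, 9, 10, 11}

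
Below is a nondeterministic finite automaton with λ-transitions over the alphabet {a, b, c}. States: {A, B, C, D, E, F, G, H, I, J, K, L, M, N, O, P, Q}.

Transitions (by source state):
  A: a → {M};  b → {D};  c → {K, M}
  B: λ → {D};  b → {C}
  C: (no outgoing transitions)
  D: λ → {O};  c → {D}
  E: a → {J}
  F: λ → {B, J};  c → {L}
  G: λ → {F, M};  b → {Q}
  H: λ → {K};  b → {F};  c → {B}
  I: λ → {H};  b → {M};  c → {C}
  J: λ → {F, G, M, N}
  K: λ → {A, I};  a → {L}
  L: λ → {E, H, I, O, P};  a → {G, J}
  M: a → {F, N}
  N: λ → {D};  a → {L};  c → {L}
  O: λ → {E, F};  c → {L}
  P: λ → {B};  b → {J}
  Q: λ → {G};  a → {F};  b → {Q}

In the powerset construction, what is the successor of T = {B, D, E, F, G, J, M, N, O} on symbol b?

{B, C, D, E, F, G, J, M, N, O, Q}

B on b → {C}.
G on b → {Q}.
No b-transition from D, E, F, J, M, N, O.
Union after reading b: {C, Q}.
Now take the λ-closure:
From Q via λ: add G.
From G via λ: add F, M.
From F via λ: add B, J.
From B via λ: add D.
From J via λ: add N.
From D via λ: add O.
From O via λ: add E.
No new states can be added; the closed set is {B, C, D, E, F, G, J, M, N, O, Q}.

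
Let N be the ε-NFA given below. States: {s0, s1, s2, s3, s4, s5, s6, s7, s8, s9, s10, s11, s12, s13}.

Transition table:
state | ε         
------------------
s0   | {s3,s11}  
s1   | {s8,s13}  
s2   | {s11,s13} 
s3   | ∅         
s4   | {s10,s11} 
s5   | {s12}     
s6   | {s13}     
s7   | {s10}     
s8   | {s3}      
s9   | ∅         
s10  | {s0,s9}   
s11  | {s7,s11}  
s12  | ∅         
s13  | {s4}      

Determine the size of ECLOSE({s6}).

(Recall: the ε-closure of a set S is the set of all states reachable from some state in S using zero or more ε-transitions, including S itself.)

Start with {s6}.
From s6 via ε: add s13.
From s13 via ε: add s4.
From s4 via ε: add s10, s11.
From s10 via ε: add s0, s9.
From s11 via ε: add s7.
From s0 via ε: add s3.
ε-closure = {s0, s3, s4, s6, s7, s9, s10, s11, s13}, which has 9 states.

9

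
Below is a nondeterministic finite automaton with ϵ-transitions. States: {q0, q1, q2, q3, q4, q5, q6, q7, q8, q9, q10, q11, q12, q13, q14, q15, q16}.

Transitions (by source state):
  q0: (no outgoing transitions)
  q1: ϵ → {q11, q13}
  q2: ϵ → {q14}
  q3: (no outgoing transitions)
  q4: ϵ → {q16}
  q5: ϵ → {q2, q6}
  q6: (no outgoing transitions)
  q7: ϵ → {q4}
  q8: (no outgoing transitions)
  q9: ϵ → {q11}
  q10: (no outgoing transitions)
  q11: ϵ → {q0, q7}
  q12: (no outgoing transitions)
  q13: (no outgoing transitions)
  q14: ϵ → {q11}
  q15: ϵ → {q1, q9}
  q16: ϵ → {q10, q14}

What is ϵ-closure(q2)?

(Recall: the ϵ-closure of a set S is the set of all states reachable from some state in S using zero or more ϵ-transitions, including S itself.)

{q0, q2, q4, q7, q10, q11, q14, q16}

Start with {q2}.
From q2 via ϵ: add q14.
From q14 via ϵ: add q11.
From q11 via ϵ: add q0, q7.
From q7 via ϵ: add q4.
From q4 via ϵ: add q16.
From q16 via ϵ: add q10.
No new states can be added; the closed set is {q0, q2, q4, q7, q10, q11, q14, q16}.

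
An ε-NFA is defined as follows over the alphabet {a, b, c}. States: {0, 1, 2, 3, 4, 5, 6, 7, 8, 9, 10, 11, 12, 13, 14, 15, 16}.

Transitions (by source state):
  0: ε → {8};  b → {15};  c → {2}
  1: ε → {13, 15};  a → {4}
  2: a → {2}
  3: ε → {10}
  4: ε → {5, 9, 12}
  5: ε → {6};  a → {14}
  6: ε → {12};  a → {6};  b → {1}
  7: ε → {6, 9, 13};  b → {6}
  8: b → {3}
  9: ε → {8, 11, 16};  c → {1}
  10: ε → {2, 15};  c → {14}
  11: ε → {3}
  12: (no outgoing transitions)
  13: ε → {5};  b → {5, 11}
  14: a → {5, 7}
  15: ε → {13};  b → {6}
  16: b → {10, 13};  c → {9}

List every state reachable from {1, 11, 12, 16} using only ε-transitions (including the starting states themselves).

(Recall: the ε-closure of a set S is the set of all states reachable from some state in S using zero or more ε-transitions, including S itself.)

Start with {1, 11, 12, 16}.
From 1 via ε: add 13, 15.
From 11 via ε: add 3.
From 3 via ε: add 10.
From 13 via ε: add 5.
From 5 via ε: add 6.
From 10 via ε: add 2.
No new states can be added; the closed set is {1, 2, 3, 5, 6, 10, 11, 12, 13, 15, 16}.

{1, 2, 3, 5, 6, 10, 11, 12, 13, 15, 16}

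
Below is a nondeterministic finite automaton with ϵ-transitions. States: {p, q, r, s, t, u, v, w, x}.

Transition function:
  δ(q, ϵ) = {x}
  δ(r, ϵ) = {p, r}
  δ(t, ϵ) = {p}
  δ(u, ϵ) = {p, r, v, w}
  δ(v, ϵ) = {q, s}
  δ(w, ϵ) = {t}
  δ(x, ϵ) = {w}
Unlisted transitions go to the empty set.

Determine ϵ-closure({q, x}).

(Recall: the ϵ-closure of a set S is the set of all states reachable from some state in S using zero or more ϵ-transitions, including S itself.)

Start with {q, x}.
From x via ϵ: add w.
From w via ϵ: add t.
From t via ϵ: add p.
No new states can be added; the closed set is {p, q, t, w, x}.

{p, q, t, w, x}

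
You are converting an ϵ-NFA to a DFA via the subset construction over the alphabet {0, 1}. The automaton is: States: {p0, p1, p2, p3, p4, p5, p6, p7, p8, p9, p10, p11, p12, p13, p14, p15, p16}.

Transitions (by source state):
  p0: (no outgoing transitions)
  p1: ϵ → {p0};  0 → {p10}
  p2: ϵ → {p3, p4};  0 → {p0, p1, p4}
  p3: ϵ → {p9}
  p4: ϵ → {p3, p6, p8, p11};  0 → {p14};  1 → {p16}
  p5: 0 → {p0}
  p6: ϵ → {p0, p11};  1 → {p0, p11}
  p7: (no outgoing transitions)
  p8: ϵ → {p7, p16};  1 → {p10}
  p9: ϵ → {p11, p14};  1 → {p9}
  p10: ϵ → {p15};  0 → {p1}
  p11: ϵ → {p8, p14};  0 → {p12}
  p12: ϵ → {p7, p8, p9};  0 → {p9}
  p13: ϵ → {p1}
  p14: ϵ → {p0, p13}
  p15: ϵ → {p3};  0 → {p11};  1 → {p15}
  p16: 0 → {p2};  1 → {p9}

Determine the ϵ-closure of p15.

Start with {p15}.
From p15 via ϵ: add p3.
From p3 via ϵ: add p9.
From p9 via ϵ: add p11, p14.
From p11 via ϵ: add p8.
From p14 via ϵ: add p0, p13.
From p8 via ϵ: add p7, p16.
From p13 via ϵ: add p1.
No new states can be added; the closed set is {p0, p1, p3, p7, p8, p9, p11, p13, p14, p15, p16}.

{p0, p1, p3, p7, p8, p9, p11, p13, p14, p15, p16}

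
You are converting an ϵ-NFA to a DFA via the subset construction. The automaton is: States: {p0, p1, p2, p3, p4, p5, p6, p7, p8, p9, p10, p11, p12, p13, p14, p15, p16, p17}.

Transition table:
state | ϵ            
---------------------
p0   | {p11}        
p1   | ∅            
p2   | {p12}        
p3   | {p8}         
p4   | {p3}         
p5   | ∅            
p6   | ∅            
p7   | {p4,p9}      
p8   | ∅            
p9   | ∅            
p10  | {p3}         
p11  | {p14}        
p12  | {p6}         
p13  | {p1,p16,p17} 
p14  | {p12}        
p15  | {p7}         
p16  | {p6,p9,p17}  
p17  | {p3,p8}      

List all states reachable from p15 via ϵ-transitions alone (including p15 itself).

{p3, p4, p7, p8, p9, p15}

Start with {p15}.
From p15 via ϵ: add p7.
From p7 via ϵ: add p4, p9.
From p4 via ϵ: add p3.
From p3 via ϵ: add p8.
No new states can be added; the closed set is {p3, p4, p7, p8, p9, p15}.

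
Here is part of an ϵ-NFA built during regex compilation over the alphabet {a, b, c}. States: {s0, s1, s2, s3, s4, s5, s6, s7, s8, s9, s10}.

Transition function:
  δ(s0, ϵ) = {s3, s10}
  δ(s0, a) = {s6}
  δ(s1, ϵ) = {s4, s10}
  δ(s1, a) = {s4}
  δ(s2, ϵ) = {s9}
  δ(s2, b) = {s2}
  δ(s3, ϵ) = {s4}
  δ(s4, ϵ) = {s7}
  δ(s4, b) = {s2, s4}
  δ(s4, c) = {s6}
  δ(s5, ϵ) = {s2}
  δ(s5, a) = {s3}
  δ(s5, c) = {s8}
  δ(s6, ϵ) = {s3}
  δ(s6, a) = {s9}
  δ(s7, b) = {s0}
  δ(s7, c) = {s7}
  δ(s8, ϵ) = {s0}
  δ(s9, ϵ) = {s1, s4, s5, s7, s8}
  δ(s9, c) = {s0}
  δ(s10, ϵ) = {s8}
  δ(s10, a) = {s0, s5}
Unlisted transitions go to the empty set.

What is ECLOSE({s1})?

{s0, s1, s3, s4, s7, s8, s10}

Start with {s1}.
From s1 via ϵ: add s4, s10.
From s4 via ϵ: add s7.
From s10 via ϵ: add s8.
From s8 via ϵ: add s0.
From s0 via ϵ: add s3.
No new states can be added; the closed set is {s0, s1, s3, s4, s7, s8, s10}.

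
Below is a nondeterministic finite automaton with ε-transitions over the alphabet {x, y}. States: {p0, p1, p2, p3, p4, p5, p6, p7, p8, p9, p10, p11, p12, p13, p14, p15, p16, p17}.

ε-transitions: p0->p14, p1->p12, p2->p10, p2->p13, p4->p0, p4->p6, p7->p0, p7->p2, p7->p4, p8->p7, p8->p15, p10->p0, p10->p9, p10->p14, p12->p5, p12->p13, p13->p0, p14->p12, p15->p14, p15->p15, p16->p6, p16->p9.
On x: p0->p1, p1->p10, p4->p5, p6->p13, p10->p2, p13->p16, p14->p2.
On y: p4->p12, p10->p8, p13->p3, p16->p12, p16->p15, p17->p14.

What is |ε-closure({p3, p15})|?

7

Start with {p3, p15}.
From p15 via ε: add p14.
From p14 via ε: add p12.
From p12 via ε: add p5, p13.
From p13 via ε: add p0.
ε-closure = {p0, p3, p5, p12, p13, p14, p15}, which has 7 states.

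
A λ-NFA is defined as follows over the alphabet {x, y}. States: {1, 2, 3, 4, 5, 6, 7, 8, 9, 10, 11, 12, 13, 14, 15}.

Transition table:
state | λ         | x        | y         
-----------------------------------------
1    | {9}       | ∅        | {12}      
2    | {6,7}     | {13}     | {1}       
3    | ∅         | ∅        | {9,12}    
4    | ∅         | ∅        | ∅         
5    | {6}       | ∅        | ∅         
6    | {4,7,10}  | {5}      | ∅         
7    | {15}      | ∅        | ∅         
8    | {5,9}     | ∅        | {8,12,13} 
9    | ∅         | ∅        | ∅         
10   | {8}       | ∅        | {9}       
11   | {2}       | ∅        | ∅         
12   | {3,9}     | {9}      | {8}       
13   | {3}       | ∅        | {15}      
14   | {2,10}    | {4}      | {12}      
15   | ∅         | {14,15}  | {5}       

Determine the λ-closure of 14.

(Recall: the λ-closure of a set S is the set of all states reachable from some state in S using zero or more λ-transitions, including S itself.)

{2, 4, 5, 6, 7, 8, 9, 10, 14, 15}

Start with {14}.
From 14 via λ: add 2, 10.
From 2 via λ: add 6, 7.
From 10 via λ: add 8.
From 6 via λ: add 4.
From 7 via λ: add 15.
From 8 via λ: add 5, 9.
No new states can be added; the closed set is {2, 4, 5, 6, 7, 8, 9, 10, 14, 15}.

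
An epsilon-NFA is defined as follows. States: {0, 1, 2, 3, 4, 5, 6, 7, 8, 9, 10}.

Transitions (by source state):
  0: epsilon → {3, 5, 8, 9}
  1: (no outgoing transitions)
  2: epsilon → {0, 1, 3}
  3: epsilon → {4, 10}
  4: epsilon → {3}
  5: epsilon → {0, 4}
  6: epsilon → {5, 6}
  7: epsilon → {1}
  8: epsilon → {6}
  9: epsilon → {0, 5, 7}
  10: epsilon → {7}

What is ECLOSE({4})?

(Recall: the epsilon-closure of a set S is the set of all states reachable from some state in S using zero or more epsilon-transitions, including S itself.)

{1, 3, 4, 7, 10}

Start with {4}.
From 4 via epsilon: add 3.
From 3 via epsilon: add 10.
From 10 via epsilon: add 7.
From 7 via epsilon: add 1.
No new states can be added; the closed set is {1, 3, 4, 7, 10}.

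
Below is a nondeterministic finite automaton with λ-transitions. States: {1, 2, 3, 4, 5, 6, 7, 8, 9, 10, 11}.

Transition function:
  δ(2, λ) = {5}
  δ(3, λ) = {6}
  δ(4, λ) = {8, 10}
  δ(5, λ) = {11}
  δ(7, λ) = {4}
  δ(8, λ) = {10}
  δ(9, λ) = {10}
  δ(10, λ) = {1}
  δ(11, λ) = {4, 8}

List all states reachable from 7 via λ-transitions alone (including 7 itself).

Start with {7}.
From 7 via λ: add 4.
From 4 via λ: add 8, 10.
From 10 via λ: add 1.
No new states can be added; the closed set is {1, 4, 7, 8, 10}.

{1, 4, 7, 8, 10}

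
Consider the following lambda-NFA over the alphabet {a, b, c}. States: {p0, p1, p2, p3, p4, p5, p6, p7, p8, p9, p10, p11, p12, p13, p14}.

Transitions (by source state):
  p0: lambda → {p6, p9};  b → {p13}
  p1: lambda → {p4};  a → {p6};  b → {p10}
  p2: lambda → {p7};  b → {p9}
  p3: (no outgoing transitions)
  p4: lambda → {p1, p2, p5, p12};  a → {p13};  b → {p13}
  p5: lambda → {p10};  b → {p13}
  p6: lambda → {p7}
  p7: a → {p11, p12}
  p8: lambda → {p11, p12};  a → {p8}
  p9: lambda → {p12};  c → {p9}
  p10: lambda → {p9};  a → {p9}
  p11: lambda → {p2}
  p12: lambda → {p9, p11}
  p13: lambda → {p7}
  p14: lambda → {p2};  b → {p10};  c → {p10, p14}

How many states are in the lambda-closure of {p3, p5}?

Start with {p3, p5}.
From p5 via lambda: add p10.
From p10 via lambda: add p9.
From p9 via lambda: add p12.
From p12 via lambda: add p11.
From p11 via lambda: add p2.
From p2 via lambda: add p7.
lambda-closure = {p2, p3, p5, p7, p9, p10, p11, p12}, which has 8 states.

8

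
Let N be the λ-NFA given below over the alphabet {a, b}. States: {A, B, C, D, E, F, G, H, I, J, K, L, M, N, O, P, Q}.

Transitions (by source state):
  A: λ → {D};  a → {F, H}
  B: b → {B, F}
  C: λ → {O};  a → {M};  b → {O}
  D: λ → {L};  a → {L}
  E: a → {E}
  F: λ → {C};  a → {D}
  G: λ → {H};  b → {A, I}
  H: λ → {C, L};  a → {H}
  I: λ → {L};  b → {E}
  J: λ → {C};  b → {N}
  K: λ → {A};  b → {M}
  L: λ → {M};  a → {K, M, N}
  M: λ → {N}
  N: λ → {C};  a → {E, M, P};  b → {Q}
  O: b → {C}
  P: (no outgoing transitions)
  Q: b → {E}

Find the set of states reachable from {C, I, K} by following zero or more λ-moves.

Start with {C, I, K}.
From C via λ: add O.
From I via λ: add L.
From K via λ: add A.
From A via λ: add D.
From L via λ: add M.
From M via λ: add N.
No new states can be added; the closed set is {A, C, D, I, K, L, M, N, O}.

{A, C, D, I, K, L, M, N, O}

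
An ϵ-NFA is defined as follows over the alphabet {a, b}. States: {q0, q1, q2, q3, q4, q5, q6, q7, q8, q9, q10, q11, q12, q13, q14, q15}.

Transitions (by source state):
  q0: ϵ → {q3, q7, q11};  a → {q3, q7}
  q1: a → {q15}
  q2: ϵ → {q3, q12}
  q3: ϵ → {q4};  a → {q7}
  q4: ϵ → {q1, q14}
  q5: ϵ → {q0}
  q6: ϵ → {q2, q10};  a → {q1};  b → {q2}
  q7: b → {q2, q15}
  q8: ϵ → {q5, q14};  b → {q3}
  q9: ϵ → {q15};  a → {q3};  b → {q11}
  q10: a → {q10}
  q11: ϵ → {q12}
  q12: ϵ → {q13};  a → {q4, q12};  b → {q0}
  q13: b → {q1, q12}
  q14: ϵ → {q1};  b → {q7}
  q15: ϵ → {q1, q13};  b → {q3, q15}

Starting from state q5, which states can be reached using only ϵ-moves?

{q0, q1, q3, q4, q5, q7, q11, q12, q13, q14}

Start with {q5}.
From q5 via ϵ: add q0.
From q0 via ϵ: add q3, q7, q11.
From q3 via ϵ: add q4.
From q11 via ϵ: add q12.
From q4 via ϵ: add q1, q14.
From q12 via ϵ: add q13.
No new states can be added; the closed set is {q0, q1, q3, q4, q5, q7, q11, q12, q13, q14}.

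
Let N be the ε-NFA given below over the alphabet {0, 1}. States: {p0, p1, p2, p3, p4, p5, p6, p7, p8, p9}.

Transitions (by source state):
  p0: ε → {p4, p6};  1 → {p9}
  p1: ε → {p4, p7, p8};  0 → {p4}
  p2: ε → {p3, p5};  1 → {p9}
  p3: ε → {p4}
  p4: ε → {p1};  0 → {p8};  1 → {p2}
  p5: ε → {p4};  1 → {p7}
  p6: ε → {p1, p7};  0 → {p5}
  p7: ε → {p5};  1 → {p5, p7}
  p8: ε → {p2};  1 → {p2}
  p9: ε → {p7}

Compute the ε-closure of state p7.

{p1, p2, p3, p4, p5, p7, p8}

Start with {p7}.
From p7 via ε: add p5.
From p5 via ε: add p4.
From p4 via ε: add p1.
From p1 via ε: add p8.
From p8 via ε: add p2.
From p2 via ε: add p3.
No new states can be added; the closed set is {p1, p2, p3, p4, p5, p7, p8}.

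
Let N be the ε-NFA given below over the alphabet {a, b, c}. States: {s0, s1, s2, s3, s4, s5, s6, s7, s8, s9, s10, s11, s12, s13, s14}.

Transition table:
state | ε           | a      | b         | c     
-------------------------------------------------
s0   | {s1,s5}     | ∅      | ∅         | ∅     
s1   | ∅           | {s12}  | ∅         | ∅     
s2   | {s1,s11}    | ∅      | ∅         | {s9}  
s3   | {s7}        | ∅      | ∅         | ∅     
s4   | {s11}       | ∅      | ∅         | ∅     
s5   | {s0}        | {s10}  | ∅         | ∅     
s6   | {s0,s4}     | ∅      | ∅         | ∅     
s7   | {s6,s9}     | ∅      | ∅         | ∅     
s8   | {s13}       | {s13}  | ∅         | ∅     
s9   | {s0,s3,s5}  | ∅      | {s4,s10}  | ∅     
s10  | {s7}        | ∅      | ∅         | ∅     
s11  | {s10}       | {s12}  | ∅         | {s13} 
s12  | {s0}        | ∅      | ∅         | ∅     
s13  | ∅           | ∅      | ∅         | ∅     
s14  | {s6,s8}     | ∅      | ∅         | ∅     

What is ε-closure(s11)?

Start with {s11}.
From s11 via ε: add s10.
From s10 via ε: add s7.
From s7 via ε: add s6, s9.
From s6 via ε: add s0, s4.
From s9 via ε: add s3, s5.
From s0 via ε: add s1.
No new states can be added; the closed set is {s0, s1, s3, s4, s5, s6, s7, s9, s10, s11}.

{s0, s1, s3, s4, s5, s6, s7, s9, s10, s11}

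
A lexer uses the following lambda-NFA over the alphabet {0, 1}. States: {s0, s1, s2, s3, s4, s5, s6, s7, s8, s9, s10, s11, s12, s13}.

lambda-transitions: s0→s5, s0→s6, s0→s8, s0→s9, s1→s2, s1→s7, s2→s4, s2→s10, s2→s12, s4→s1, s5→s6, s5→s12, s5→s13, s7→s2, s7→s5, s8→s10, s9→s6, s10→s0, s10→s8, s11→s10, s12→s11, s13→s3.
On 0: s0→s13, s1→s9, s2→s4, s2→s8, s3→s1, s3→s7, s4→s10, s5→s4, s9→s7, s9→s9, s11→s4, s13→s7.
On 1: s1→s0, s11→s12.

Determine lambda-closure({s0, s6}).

{s0, s3, s5, s6, s8, s9, s10, s11, s12, s13}

Start with {s0, s6}.
From s0 via lambda: add s5, s8, s9.
From s5 via lambda: add s12, s13.
From s8 via lambda: add s10.
From s12 via lambda: add s11.
From s13 via lambda: add s3.
No new states can be added; the closed set is {s0, s3, s5, s6, s8, s9, s10, s11, s12, s13}.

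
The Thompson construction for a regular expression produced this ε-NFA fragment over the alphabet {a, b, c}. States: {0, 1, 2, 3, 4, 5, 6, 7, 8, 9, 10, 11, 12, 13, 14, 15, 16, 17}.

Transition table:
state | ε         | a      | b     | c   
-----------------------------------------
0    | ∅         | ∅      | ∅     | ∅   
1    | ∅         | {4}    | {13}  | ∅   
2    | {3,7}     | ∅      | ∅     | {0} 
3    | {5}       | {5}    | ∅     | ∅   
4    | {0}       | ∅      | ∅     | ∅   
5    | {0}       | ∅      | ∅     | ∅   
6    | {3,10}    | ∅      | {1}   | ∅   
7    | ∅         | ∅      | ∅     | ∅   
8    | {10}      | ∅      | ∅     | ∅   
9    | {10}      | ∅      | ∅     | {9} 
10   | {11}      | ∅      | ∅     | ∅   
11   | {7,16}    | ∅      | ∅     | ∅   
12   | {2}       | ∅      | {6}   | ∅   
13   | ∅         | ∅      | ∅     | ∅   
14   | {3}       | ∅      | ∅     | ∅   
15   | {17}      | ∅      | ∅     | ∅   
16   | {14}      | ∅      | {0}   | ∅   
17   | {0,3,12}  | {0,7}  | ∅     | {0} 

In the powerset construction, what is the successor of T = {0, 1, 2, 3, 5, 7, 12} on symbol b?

{0, 3, 5, 6, 7, 10, 11, 13, 14, 16}

1 on b → {13}.
12 on b → {6}.
No b-transition from 0, 2, 3, 5, 7.
Union after reading b: {6, 13}.
Now take the ε-closure:
From 6 via ε: add 3, 10.
From 3 via ε: add 5.
From 10 via ε: add 11.
From 5 via ε: add 0.
From 11 via ε: add 7, 16.
From 16 via ε: add 14.
No new states can be added; the closed set is {0, 3, 5, 6, 7, 10, 11, 13, 14, 16}.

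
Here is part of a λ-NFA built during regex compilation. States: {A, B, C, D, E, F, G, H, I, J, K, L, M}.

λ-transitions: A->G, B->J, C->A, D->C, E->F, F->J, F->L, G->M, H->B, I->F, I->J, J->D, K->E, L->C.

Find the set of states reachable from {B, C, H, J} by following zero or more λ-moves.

{A, B, C, D, G, H, J, M}

Start with {B, C, H, J}.
From C via λ: add A.
From J via λ: add D.
From A via λ: add G.
From G via λ: add M.
No new states can be added; the closed set is {A, B, C, D, G, H, J, M}.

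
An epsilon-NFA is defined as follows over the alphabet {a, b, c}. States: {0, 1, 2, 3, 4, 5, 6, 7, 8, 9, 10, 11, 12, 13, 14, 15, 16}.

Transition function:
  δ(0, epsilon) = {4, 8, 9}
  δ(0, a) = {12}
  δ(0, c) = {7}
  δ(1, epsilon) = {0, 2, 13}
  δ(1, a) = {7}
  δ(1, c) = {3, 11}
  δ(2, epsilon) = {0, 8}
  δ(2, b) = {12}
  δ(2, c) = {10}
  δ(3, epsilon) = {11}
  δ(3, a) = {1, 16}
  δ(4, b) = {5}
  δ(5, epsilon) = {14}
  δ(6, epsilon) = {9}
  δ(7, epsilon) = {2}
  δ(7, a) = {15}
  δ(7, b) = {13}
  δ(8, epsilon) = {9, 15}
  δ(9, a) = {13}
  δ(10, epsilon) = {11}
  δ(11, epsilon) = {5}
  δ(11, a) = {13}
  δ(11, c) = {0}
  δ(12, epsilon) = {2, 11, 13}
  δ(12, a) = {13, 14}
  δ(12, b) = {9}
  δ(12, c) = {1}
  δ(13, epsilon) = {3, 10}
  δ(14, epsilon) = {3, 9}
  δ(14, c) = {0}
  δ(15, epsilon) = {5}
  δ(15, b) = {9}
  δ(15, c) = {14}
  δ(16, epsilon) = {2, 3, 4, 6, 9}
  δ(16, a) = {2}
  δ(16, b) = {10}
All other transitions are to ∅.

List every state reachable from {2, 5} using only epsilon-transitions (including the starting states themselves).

Start with {2, 5}.
From 2 via epsilon: add 0, 8.
From 5 via epsilon: add 14.
From 0 via epsilon: add 4, 9.
From 8 via epsilon: add 15.
From 14 via epsilon: add 3.
From 3 via epsilon: add 11.
No new states can be added; the closed set is {0, 2, 3, 4, 5, 8, 9, 11, 14, 15}.

{0, 2, 3, 4, 5, 8, 9, 11, 14, 15}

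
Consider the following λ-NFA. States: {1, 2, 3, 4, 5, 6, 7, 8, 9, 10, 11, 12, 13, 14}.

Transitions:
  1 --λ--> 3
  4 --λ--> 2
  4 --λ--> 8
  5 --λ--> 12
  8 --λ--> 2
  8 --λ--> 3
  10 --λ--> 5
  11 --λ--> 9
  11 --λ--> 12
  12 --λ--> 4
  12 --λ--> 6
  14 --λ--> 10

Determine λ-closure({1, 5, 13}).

{1, 2, 3, 4, 5, 6, 8, 12, 13}

Start with {1, 5, 13}.
From 1 via λ: add 3.
From 5 via λ: add 12.
From 12 via λ: add 4, 6.
From 4 via λ: add 2, 8.
No new states can be added; the closed set is {1, 2, 3, 4, 5, 6, 8, 12, 13}.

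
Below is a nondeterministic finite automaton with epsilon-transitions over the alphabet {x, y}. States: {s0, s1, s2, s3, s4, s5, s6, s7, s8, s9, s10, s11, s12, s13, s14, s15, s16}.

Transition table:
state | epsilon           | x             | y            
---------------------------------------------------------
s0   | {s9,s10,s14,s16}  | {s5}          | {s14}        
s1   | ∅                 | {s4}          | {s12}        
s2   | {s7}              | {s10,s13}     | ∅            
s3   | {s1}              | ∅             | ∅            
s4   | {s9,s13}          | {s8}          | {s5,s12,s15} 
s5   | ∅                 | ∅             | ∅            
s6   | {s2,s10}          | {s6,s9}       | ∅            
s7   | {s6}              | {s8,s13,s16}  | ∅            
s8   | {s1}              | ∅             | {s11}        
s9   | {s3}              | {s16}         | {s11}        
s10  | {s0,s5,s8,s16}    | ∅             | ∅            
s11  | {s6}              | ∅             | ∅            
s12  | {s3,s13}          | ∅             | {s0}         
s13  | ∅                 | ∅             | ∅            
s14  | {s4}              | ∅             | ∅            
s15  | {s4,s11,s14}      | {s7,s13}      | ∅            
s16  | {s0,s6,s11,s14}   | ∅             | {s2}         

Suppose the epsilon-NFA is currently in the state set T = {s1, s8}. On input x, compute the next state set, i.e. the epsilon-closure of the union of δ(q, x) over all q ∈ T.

{s1, s3, s4, s9, s13}

s1 on x → {s4}.
No x-transition from s8.
Union after reading x: {s4}.
Now take the epsilon-closure:
From s4 via epsilon: add s9, s13.
From s9 via epsilon: add s3.
From s3 via epsilon: add s1.
No new states can be added; the closed set is {s1, s3, s4, s9, s13}.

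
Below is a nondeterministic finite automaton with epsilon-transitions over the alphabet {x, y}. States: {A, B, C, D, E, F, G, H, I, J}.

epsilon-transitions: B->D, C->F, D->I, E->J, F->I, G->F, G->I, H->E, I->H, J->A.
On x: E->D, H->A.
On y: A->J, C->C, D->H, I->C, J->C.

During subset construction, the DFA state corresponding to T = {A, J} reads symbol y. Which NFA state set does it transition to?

A on y → {J}.
J on y → {C}.
Union after reading y: {C, J}.
Now take the epsilon-closure:
From C via epsilon: add F.
From J via epsilon: add A.
From F via epsilon: add I.
From I via epsilon: add H.
From H via epsilon: add E.
No new states can be added; the closed set is {A, C, E, F, H, I, J}.

{A, C, E, F, H, I, J}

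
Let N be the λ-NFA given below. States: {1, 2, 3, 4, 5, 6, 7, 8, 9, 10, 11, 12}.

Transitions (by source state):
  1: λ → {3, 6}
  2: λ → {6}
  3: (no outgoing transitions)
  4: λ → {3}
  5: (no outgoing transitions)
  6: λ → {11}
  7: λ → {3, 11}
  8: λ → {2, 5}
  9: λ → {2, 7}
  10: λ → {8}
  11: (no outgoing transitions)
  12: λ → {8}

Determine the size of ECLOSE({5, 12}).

Start with {5, 12}.
From 12 via λ: add 8.
From 8 via λ: add 2.
From 2 via λ: add 6.
From 6 via λ: add 11.
λ-closure = {2, 5, 6, 8, 11, 12}, which has 6 states.

6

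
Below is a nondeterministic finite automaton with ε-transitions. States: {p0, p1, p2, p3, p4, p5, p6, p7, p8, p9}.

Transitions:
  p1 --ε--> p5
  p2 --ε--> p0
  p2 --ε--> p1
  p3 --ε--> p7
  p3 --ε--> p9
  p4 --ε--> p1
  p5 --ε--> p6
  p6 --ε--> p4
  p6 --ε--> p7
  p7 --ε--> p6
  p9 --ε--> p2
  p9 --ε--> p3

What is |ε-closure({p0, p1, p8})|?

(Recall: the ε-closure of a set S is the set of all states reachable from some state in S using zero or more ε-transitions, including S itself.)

7

Start with {p0, p1, p8}.
From p1 via ε: add p5.
From p5 via ε: add p6.
From p6 via ε: add p4, p7.
ε-closure = {p0, p1, p4, p5, p6, p7, p8}, which has 7 states.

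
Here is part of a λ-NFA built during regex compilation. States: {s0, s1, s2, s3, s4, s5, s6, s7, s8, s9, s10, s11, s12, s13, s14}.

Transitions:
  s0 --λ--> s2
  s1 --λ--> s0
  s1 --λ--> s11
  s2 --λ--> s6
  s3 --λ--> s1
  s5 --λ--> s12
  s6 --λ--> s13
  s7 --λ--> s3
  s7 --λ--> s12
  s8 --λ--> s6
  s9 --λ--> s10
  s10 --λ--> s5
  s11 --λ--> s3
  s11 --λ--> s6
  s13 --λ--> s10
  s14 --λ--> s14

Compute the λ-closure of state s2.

{s2, s5, s6, s10, s12, s13}

Start with {s2}.
From s2 via λ: add s6.
From s6 via λ: add s13.
From s13 via λ: add s10.
From s10 via λ: add s5.
From s5 via λ: add s12.
No new states can be added; the closed set is {s2, s5, s6, s10, s12, s13}.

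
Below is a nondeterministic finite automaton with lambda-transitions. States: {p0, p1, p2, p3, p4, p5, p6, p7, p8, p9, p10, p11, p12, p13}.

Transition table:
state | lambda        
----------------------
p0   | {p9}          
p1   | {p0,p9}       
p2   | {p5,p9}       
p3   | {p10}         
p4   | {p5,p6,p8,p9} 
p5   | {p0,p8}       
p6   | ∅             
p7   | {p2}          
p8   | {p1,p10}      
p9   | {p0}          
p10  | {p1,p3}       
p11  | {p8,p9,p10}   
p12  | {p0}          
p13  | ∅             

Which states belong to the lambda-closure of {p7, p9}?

Start with {p7, p9}.
From p7 via lambda: add p2.
From p9 via lambda: add p0.
From p2 via lambda: add p5.
From p5 via lambda: add p8.
From p8 via lambda: add p1, p10.
From p10 via lambda: add p3.
No new states can be added; the closed set is {p0, p1, p2, p3, p5, p7, p8, p9, p10}.

{p0, p1, p2, p3, p5, p7, p8, p9, p10}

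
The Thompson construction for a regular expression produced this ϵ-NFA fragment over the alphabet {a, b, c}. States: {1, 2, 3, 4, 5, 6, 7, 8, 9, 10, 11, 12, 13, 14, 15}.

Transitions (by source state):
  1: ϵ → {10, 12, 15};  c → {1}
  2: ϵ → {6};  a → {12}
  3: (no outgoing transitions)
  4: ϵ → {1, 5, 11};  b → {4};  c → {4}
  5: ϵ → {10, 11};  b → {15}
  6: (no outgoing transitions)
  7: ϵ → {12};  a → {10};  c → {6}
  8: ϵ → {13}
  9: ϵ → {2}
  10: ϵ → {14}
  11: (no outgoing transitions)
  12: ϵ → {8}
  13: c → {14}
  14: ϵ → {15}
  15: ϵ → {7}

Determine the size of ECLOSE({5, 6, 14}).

10

Start with {5, 6, 14}.
From 5 via ϵ: add 10, 11.
From 14 via ϵ: add 15.
From 15 via ϵ: add 7.
From 7 via ϵ: add 12.
From 12 via ϵ: add 8.
From 8 via ϵ: add 13.
ϵ-closure = {5, 6, 7, 8, 10, 11, 12, 13, 14, 15}, which has 10 states.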